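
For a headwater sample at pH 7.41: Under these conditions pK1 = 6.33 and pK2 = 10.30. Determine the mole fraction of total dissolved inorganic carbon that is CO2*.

α₀ = 1 / (1 + K1/[H⁺] + K1K2/[H⁺]²) = 1 / (1 + 10^+1.08 + 10^-1.81)
   = 1 / (1 + 12.023 + 0.015488) = 1/13.038 = 0.07670

α₀ = 0.0767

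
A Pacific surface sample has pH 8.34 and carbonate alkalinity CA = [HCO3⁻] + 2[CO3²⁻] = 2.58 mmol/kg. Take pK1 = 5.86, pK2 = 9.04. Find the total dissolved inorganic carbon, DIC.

DIC = 2.22 mmol/kg

CA = [HCO3⁻] + 2[CO3²⁻] = (α₁ + 2α₂)·DIC
At pH 8.34: [H⁺]/K1 = 10^-2.48 = 0.0033113, K2/[H⁺] = 10^-0.70 = 0.19953
α₁ = 1/(1 + 0.0033113 + 0.19953) = 1/1.2028 = 0.8314; α₂ = α₁·K2/[H⁺] = 0.1659
α₁ + 2α₂ = 1.1631
DIC = CA / (α₁ + 2α₂) = 2.58 / 1.1631 = 2.22 mmol/kg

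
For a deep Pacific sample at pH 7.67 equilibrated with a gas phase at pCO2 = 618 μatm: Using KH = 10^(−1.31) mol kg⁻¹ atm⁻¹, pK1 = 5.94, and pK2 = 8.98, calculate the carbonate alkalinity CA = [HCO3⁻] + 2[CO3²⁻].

CA = 1.78 mmol/kg

[CO2*] = KH · pCO2 = 10^(−1.31) × 618×10^-6 = 3.027×10^-5 mol/kg
α₀ = 1/(1 + K1/[H⁺] + K1K2/[H⁺]²) = 1/(1 + 10^+1.73 + 10^+0.42) = 0.01744
DIC = [CO2*]/α₀ = 3.027×10^-5 / 0.01744 = 1.735 mmol/kg
CA = (α₁ + 2α₂)·DIC = (0.9367 + 2×0.04588) × 1.735 = 1.78 mmol/kg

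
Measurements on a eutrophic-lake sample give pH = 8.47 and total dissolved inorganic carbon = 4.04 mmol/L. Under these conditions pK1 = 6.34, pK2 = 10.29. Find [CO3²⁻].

[CO3²⁻] = 0.0598 mmol/L

α₂ = 1 / (1 + [H⁺]/K2 + [H⁺]²/(K1K2)) = 1 / (1 + 10^+1.82 + 10^-0.31)
   = 1 / (1 + 66.069 + 0.48978) = 1/67.559 = 0.01480
[CO3²⁻] = α₂ × DIC = 0.01480 × 4.04 = 0.0598 mmol/L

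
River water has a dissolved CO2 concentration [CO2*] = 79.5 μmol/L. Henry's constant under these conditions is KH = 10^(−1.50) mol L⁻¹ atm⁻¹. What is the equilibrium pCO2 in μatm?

KH = 10^(−1.50) = 3.162×10^-2 mol L⁻¹ atm⁻¹
pCO2 = [CO2*]/KH = 79.5×10^-6 / 3.162×10^-2 = 2.51×10^-3 atm = 2510 μatm

pCO2 = 2510 μatm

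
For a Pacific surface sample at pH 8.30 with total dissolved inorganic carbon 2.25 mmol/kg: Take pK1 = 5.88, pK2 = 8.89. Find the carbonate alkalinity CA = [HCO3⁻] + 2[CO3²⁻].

CA = [HCO3⁻] + 2[CO3²⁻] = (α₁ + 2α₂)·DIC
At pH 8.30: [H⁺]/K1 = 10^-2.42 = 0.0038019, K2/[H⁺] = 10^-0.59 = 0.25704
α₁ = 1/(1 + 0.0038019 + 0.25704) = 1/1.2608 = 0.7931; α₂ = α₁·K2/[H⁺] = 0.2039
α₁ + 2α₂ = 1.2008
CA = 1.2008 × 2.25 = 2.70 mmol/kg

CA = 2.70 mmol/kg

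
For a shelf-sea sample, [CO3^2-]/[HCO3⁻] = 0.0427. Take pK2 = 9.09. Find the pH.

pH = 7.72

From K2 = [H⁺][CO3^2-]/[HCO3⁻]:  pH = pK2 + log₁₀([CO3^2-]/[HCO3⁻])
log₁₀(0.0427) = -1.370
pH = 9.09 + (-1.370) = 7.72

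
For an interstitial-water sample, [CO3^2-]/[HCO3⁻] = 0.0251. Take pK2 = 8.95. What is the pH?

pH = 7.35

From K2 = [H⁺][CO3^2-]/[HCO3⁻]:  pH = pK2 + log₁₀([CO3^2-]/[HCO3⁻])
log₁₀(0.0251) = -1.600
pH = 8.95 + (-1.600) = 7.35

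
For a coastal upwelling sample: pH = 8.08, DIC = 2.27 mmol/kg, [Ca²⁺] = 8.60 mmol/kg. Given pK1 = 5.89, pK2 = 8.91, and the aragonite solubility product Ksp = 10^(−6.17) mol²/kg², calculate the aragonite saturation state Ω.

Ω = 3.70

α₂ = 1 / (1 + [H⁺]/K2 + [H⁺]²/(K1K2)) = 1 / (1 + 10^+0.83 + 10^-1.36)
   = 1 / (1 + 6.7608 + 0.043652) = 1/7.8045 = 0.1281
[CO3²⁻] = α₂ × DIC = 0.1281 × 2.27 = 0.2909 mmol/kg
Ksp = 10^(−6.17) = 6.761×10^-7
Ω = [Ca²⁺][CO3²⁻]/Ksp = (8.60×10^-3)(2.909×10^-4) / 6.761×10^-7 = 3.70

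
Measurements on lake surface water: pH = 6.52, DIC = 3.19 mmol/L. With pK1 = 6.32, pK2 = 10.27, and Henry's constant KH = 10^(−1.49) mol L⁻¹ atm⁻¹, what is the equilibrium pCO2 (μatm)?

α₀ = 1 / (1 + K1/[H⁺] + K1K2/[H⁺]²) = 1 / (1 + 10^+0.20 + 10^-3.55)
   = 1 / (1 + 1.5849 + 0.00028184) = 1/2.5852 = 0.3868
[CO2*] = α₀ × DIC = 0.3868 × 3.19 = 1.234 mmol/L
pCO2 = [CO2*]/KH = 1.234×10^-3 / 3.236×10^-2 = 3.81×10^4 μatm

pCO2 = 3.81×10^4 μatm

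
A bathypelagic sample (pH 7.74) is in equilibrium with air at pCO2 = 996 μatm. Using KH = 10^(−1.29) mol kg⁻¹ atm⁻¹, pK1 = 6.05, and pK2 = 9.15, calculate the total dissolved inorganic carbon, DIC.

[CO2*] = KH · pCO2 = 10^(−1.29) × 996×10^-6 = 5.108×10^-5 mol/kg
α₀ = 1/(1 + K1/[H⁺] + K1K2/[H⁺]²) = 1/(1 + 10^+1.69 + 10^+0.28) = 0.01927
DIC = [CO2*]/α₀ = 5.108×10^-5 / 0.01927 = 2.65 mmol/kg

DIC = 2.65 mmol/kg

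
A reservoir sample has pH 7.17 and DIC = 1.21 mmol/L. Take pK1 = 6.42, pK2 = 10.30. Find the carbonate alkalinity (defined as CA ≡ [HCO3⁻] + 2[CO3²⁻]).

CA = [HCO3⁻] + 2[CO3²⁻] = (α₁ + 2α₂)·DIC
At pH 7.17: [H⁺]/K1 = 10^-0.75 = 0.17783, K2/[H⁺] = 10^-3.13 = 0.00074131
α₁ = 1/(1 + 0.17783 + 0.00074131) = 1/1.1786 = 0.8485; α₂ = α₁·K2/[H⁺] = 0.0006290
α₁ + 2α₂ = 0.8497
CA = 0.8497 × 1.21 = 1.03 mmol/L

CA = 1.03 mmol/L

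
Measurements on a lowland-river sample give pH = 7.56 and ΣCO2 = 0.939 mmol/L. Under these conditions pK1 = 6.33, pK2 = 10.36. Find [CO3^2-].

α₂ = 1 / (1 + [H⁺]/K2 + [H⁺]²/(K1K2)) = 1 / (1 + 10^+2.80 + 10^+1.57)
   = 1 / (1 + 630.96 + 37.154) = 1/669.11 = 0.001495
[CO3²⁻] = α₂ × DIC = 0.001495 × 0.939 = 0.00140 mmol/L = 1.40 μmol/L

[CO3²⁻] = 1.40 μmol/L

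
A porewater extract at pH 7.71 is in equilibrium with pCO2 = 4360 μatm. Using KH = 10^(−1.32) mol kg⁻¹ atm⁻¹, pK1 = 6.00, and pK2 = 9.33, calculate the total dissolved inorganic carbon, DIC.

[CO2*] = KH · pCO2 = 10^(−1.32) × 4360×10^-6 = 2.087×10^-4 mol/kg
α₀ = 1/(1 + K1/[H⁺] + K1K2/[H⁺]²) = 1/(1 + 10^+1.71 + 10^+0.09) = 0.01869
DIC = [CO2*]/α₀ = 2.087×10^-4 / 0.01869 = 11.2 mmol/kg

DIC = 11.2 mmol/kg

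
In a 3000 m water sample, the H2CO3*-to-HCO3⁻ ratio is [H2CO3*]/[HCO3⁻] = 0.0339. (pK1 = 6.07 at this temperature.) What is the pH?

pH = 7.54

From K1 = [H⁺][HCO3⁻]/[H2CO3*]:  pH = pK1 − log₁₀([H2CO3*]/[HCO3⁻])
log₁₀(0.0339) = -1.470
pH = 6.07 − (-1.470) = 7.54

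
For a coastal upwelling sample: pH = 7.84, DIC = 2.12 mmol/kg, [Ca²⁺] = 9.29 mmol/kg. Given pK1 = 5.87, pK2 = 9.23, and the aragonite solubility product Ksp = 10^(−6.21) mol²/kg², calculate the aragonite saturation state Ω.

α₂ = 1 / (1 + [H⁺]/K2 + [H⁺]²/(K1K2)) = 1 / (1 + 10^+1.39 + 10^-0.58)
   = 1 / (1 + 24.547 + 0.26303) = 1/25.810 = 0.03874
[CO3²⁻] = α₂ × DIC = 0.03874 × 2.12 = 0.08214 mmol/kg
Ksp = 10^(−6.21) = 6.166×10^-7
Ω = [Ca²⁺][CO3²⁻]/Ksp = (9.29×10^-3)(8.214×10^-5) / 6.166×10^-7 = 1.24

Ω = 1.24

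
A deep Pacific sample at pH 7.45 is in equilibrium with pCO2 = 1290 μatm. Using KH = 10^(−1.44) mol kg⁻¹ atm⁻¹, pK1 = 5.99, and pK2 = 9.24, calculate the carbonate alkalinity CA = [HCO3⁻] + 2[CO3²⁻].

[CO2*] = KH · pCO2 = 10^(−1.44) × 1290×10^-6 = 4.684×10^-5 mol/kg
α₀ = 1/(1 + K1/[H⁺] + K1K2/[H⁺]²) = 1/(1 + 10^+1.46 + 10^-0.33) = 0.03299
DIC = [CO2*]/α₀ = 4.684×10^-5 / 0.03299 = 1.420 mmol/kg
CA = (α₁ + 2α₂)·DIC = (0.9516 + 2×0.01543) × 1.420 = 1.39 mmol/kg

CA = 1.39 mmol/kg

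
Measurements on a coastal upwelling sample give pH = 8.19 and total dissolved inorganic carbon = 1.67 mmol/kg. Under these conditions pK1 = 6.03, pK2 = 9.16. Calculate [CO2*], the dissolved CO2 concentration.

α₀ = 1 / (1 + K1/[H⁺] + K1K2/[H⁺]²) = 1 / (1 + 10^+2.16 + 10^+1.19)
   = 1 / (1 + 144.54 + 15.488) = 1/161.03 = 0.006210
[CO2*] = α₀ × DIC = 0.006210 × 1.67 = 0.0104 mmol/kg = 10.4 μmol/kg

[CO2*] = 10.4 μmol/kg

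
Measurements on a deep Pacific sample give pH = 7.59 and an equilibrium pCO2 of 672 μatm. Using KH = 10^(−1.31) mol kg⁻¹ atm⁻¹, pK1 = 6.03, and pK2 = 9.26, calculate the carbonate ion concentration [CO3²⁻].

[CO3²⁻] = 0.0255 mmol/kg

[CO2*] = KH · pCO2 = 10^(−1.31) × 672×10^-6 = 3.291×10^-5 mol/kg
α₀ = 1/(1 + K1/[H⁺] + K1K2/[H⁺]²) = 1/(1 + 10^+1.56 + 10^-0.11) = 0.02626
DIC = [CO2*]/α₀ = 3.291×10^-5 / 0.02626 = 1.253 mmol/kg
[CO3²⁻] = α₂·DIC; α₂ = 0.02038, so [CO3²⁻] = 0.02038 × 1.253 = 0.0255 mmol/kg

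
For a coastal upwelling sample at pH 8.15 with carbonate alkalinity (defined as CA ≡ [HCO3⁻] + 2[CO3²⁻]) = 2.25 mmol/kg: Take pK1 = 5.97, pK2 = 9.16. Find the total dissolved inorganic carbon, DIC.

CA = [HCO3⁻] + 2[CO3²⁻] = (α₁ + 2α₂)·DIC
At pH 8.15: [H⁺]/K1 = 10^-2.18 = 0.0066069, K2/[H⁺] = 10^-1.01 = 0.097724
α₁ = 1/(1 + 0.0066069 + 0.097724) = 1/1.1043 = 0.9055; α₂ = α₁·K2/[H⁺] = 0.08849
α₁ + 2α₂ = 1.0825
DIC = CA / (α₁ + 2α₂) = 2.25 / 1.0825 = 2.08 mmol/kg

DIC = 2.08 mmol/kg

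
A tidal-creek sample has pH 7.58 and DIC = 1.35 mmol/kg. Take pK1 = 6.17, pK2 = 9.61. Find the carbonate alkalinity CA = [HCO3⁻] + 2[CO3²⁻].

CA = 1.31 mmol/kg

CA = [HCO3⁻] + 2[CO3²⁻] = (α₁ + 2α₂)·DIC
At pH 7.58: [H⁺]/K1 = 10^-1.41 = 0.038905, K2/[H⁺] = 10^-2.03 = 0.0093325
α₁ = 1/(1 + 0.038905 + 0.0093325) = 1/1.0482 = 0.9540; α₂ = α₁·K2/[H⁺] = 0.008903
α₁ + 2α₂ = 0.9718
CA = 0.9718 × 1.35 = 1.31 mmol/kg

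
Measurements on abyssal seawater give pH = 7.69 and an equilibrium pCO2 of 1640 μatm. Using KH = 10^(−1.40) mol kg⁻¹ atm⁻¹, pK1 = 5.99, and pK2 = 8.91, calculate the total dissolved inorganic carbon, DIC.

[CO2*] = KH · pCO2 = 10^(−1.40) × 1640×10^-6 = 6.529×10^-5 mol/kg
α₀ = 1/(1 + K1/[H⁺] + K1K2/[H⁺]²) = 1/(1 + 10^+1.70 + 10^+0.48) = 0.01847
DIC = [CO2*]/α₀ = 6.529×10^-5 / 0.01847 = 3.53 mmol/kg

DIC = 3.53 mmol/kg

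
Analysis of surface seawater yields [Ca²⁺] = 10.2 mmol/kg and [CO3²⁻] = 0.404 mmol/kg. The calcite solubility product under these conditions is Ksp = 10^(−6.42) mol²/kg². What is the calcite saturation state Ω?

Ω = 10.8

Ksp = 10^(−6.42) = 3.802×10^-7
Ω = [Ca²⁺][CO3²⁻]/Ksp = (10.2×10^-3)(0.404×10^-3) / 3.802×10^-7 = 10.8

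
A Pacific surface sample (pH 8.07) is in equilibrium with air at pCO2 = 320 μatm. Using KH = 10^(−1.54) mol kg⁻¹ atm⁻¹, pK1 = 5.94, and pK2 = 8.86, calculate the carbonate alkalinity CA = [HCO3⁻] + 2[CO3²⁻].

CA = 1.65 mmol/kg

[CO2*] = KH · pCO2 = 10^(−1.54) × 320×10^-6 = 9.229×10^-6 mol/kg
α₀ = 1/(1 + K1/[H⁺] + K1K2/[H⁺]²) = 1/(1 + 10^+2.13 + 10^+1.34) = 0.006338
DIC = [CO2*]/α₀ = 9.229×10^-6 / 0.006338 = 1.456 mmol/kg
CA = (α₁ + 2α₂)·DIC = (0.8550 + 2×0.1387) × 1.456 = 1.65 mmol/kg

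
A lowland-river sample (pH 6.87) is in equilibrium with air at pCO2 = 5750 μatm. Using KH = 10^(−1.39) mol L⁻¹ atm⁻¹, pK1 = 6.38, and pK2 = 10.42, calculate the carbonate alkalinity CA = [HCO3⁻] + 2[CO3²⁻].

[CO2*] = KH · pCO2 = 10^(−1.39) × 5750×10^-6 = 2.342×10^-4 mol/L
α₀ = 1/(1 + K1/[H⁺] + K1K2/[H⁺]²) = 1/(1 + 10^+0.49 + 10^-3.06) = 0.2444
DIC = [CO2*]/α₀ = 2.342×10^-4 / 0.2444 = 0.9583 mmol/L
CA = (α₁ + 2α₂)·DIC = (0.7554 + 2×0.0002129) × 0.9583 = 0.724 mmol/L

CA = 0.724 mmol/L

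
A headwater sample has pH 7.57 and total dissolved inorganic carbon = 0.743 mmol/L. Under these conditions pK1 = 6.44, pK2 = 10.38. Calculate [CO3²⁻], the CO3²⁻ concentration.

[CO3²⁻] = 1.07 μmol/L

α₂ = 1 / (1 + [H⁺]/K2 + [H⁺]²/(K1K2)) = 1 / (1 + 10^+2.81 + 10^+1.68)
   = 1 / (1 + 645.65 + 47.863) = 1/694.52 = 0.001440
[CO3²⁻] = α₂ × DIC = 0.001440 × 0.743 = 0.00107 mmol/L = 1.07 μmol/L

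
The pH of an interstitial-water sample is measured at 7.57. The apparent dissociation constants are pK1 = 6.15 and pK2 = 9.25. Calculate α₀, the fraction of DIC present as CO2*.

α₀ = 0.0359

α₀ = 1 / (1 + K1/[H⁺] + K1K2/[H⁺]²) = 1 / (1 + 10^+1.42 + 10^-0.26)
   = 1 / (1 + 26.303 + 0.54954) = 1/27.852 = 0.03590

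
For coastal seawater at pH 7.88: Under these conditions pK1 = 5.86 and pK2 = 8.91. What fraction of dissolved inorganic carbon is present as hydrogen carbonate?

α₁ = 0.907

α₁ = 1 / (1 + [H⁺]/K1 + K2/[H⁺]) = 1 / (1 + 10^-2.02 + 10^-1.03)
   = 1 / (1 + 0.0095499 + 0.093325) = 1/1.1029 = 0.9067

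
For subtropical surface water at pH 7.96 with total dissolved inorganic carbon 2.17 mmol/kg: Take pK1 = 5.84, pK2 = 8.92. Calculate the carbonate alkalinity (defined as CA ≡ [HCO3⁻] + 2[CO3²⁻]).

CA = [HCO3⁻] + 2[CO3²⁻] = (α₁ + 2α₂)·DIC
At pH 7.96: [H⁺]/K1 = 10^-2.12 = 0.0075858, K2/[H⁺] = 10^-0.96 = 0.10965
α₁ = 1/(1 + 0.0075858 + 0.10965) = 1/1.1172 = 0.8951; α₂ = α₁·K2/[H⁺] = 0.09814
α₁ + 2α₂ = 1.0914
CA = 1.0914 × 2.17 = 2.37 mmol/kg

CA = 2.37 mmol/kg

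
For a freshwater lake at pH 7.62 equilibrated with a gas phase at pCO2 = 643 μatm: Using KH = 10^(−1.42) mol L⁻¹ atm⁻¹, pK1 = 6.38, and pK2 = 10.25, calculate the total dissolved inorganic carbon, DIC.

[CO2*] = KH · pCO2 = 10^(−1.42) × 643×10^-6 = 2.445×10^-5 mol/L
α₀ = 1/(1 + K1/[H⁺] + K1K2/[H⁺]²) = 1/(1 + 10^+1.24 + 10^-1.39) = 0.05429
DIC = [CO2*]/α₀ = 2.445×10^-5 / 0.05429 = 0.450 mmol/L

DIC = 0.450 mmol/L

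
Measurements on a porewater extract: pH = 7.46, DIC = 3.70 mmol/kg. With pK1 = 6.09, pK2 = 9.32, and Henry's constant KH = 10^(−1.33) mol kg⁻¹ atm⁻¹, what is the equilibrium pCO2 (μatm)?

pCO2 = 3190 μatm

α₀ = 1 / (1 + K1/[H⁺] + K1K2/[H⁺]²) = 1 / (1 + 10^+1.37 + 10^-0.49)
   = 1 / (1 + 23.442 + 0.32359) = 1/24.766 = 0.04038
[CO2*] = α₀ × DIC = 0.04038 × 3.70 = 0.1494 mmol/kg
pCO2 = [CO2*]/KH = 1.494×10^-4 / 4.677×10^-2 = 3190 μatm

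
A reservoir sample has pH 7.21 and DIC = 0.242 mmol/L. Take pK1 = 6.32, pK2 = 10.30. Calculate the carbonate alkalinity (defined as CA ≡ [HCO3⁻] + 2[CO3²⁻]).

CA = [HCO3⁻] + 2[CO3²⁻] = (α₁ + 2α₂)·DIC
At pH 7.21: [H⁺]/K1 = 10^-0.89 = 0.12882, K2/[H⁺] = 10^-3.09 = 0.00081283
α₁ = 1/(1 + 0.12882 + 0.00081283) = 1/1.1296 = 0.8852; α₂ = α₁·K2/[H⁺] = 0.0007195
α₁ + 2α₂ = 0.8867
CA = 0.8867 × 0.242 = 0.215 mmol/L

CA = 0.215 mmol/L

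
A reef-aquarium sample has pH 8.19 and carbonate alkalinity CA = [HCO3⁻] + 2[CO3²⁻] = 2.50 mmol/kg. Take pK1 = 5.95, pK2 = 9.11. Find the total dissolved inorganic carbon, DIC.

DIC = 2.27 mmol/kg

CA = [HCO3⁻] + 2[CO3²⁻] = (α₁ + 2α₂)·DIC
At pH 8.19: [H⁺]/K1 = 10^-2.24 = 0.0057544, K2/[H⁺] = 10^-0.92 = 0.12023
α₁ = 1/(1 + 0.0057544 + 0.12023) = 1/1.1260 = 0.8881; α₂ = α₁·K2/[H⁺] = 0.1068
α₁ + 2α₂ = 1.1017
DIC = CA / (α₁ + 2α₂) = 2.50 / 1.1017 = 2.27 mmol/kg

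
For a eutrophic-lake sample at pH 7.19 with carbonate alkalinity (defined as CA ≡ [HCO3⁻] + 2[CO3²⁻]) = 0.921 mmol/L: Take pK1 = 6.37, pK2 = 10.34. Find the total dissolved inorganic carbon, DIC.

DIC = 1.06 mmol/L

CA = [HCO3⁻] + 2[CO3²⁻] = (α₁ + 2α₂)·DIC
At pH 7.19: [H⁺]/K1 = 10^-0.82 = 0.15136, K2/[H⁺] = 10^-3.15 = 0.00070795
α₁ = 1/(1 + 0.15136 + 0.00070795) = 1/1.1521 = 0.8680; α₂ = α₁·K2/[H⁺] = 0.0006145
α₁ + 2α₂ = 0.8692
DIC = CA / (α₁ + 2α₂) = 0.921 / 0.8692 = 1.06 mmol/L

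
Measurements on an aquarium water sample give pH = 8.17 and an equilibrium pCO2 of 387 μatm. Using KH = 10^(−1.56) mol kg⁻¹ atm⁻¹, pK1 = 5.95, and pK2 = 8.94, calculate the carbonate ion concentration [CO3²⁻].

[CO2*] = KH · pCO2 = 10^(−1.56) × 387×10^-6 = 1.066×10^-5 mol/kg
α₀ = 1/(1 + K1/[H⁺] + K1K2/[H⁺]²) = 1/(1 + 10^+2.22 + 10^+1.45) = 0.005124
DIC = [CO2*]/α₀ = 1.066×10^-5 / 0.005124 = 2.080 mmol/kg
[CO3²⁻] = α₂·DIC; α₂ = 0.1444, so [CO3²⁻] = 0.1444 × 2.080 = 0.300 mmol/kg

[CO3²⁻] = 0.300 mmol/kg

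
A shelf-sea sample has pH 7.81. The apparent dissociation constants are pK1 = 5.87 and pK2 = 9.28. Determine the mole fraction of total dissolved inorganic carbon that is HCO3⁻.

α₁ = 0.957

α₁ = 1 / (1 + [H⁺]/K1 + K2/[H⁺]) = 1 / (1 + 10^-1.94 + 10^-1.47)
   = 1 / (1 + 0.011482 + 0.033884) = 1/1.0454 = 0.9566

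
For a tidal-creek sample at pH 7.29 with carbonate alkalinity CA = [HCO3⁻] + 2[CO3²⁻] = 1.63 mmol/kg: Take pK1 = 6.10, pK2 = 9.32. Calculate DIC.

DIC = 1.72 mmol/kg

CA = [HCO3⁻] + 2[CO3²⁻] = (α₁ + 2α₂)·DIC
At pH 7.29: [H⁺]/K1 = 10^-1.19 = 0.064565, K2/[H⁺] = 10^-2.03 = 0.0093325
α₁ = 1/(1 + 0.064565 + 0.0093325) = 1/1.0739 = 0.9312; α₂ = α₁·K2/[H⁺] = 0.008690
α₁ + 2α₂ = 0.9486
DIC = CA / (α₁ + 2α₂) = 1.63 / 0.9486 = 1.72 mmol/kg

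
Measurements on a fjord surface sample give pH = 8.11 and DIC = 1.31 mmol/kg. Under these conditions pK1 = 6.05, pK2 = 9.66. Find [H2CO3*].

α₀ = 1 / (1 + K1/[H⁺] + K1K2/[H⁺]²) = 1 / (1 + 10^+2.06 + 10^+0.51)
   = 1 / (1 + 114.82 + 3.2359) = 1/119.05 = 0.008400
[CO2*] = α₀ × DIC = 0.008400 × 1.31 = 0.0110 mmol/kg = 11.0 μmol/kg

[CO2*] = 11.0 μmol/kg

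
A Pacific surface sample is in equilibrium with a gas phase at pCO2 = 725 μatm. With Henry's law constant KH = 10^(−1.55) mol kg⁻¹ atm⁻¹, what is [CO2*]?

[CO2*] = 20.4 μmol/kg

KH = 10^(−1.55) = 2.818×10^-2 mol kg⁻¹ atm⁻¹
[CO2*] = KH · pCO2 = 2.818×10^-2 × 725×10^-6 atm = 2.04×10^-5 mol/kg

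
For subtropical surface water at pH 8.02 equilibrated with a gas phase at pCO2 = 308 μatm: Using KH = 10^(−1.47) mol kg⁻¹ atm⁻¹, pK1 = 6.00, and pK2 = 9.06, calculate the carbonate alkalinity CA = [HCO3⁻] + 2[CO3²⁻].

[CO2*] = KH · pCO2 = 10^(−1.47) × 308×10^-6 = 1.044×10^-5 mol/kg
α₀ = 1/(1 + K1/[H⁺] + K1K2/[H⁺]²) = 1/(1 + 10^+2.02 + 10^+0.98) = 0.008676
DIC = [CO2*]/α₀ = 1.044×10^-5 / 0.008676 = 1.203 mmol/kg
CA = (α₁ + 2α₂)·DIC = (0.9085 + 2×0.08285) × 1.203 = 1.29 mmol/kg

CA = 1.29 mmol/kg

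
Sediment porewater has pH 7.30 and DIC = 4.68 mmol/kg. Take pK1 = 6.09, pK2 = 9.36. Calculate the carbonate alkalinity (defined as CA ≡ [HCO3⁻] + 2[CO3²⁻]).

CA = [HCO3⁻] + 2[CO3²⁻] = (α₁ + 2α₂)·DIC
At pH 7.30: [H⁺]/K1 = 10^-1.21 = 0.061660, K2/[H⁺] = 10^-2.06 = 0.0087096
α₁ = 1/(1 + 0.061660 + 0.0087096) = 1/1.0704 = 0.9343; α₂ = α₁·K2/[H⁺] = 0.008137
α₁ + 2α₂ = 0.9505
CA = 0.9505 × 4.68 = 4.45 mmol/kg

CA = 4.45 mmol/kg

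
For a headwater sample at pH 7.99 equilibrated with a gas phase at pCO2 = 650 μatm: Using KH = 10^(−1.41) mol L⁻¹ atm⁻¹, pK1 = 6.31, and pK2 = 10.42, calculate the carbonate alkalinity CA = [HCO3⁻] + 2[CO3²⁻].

[CO2*] = KH · pCO2 = 10^(−1.41) × 650×10^-6 = 2.529×10^-5 mol/L
α₀ = 1/(1 + K1/[H⁺] + K1K2/[H⁺]²) = 1/(1 + 10^+1.68 + 10^-0.75) = 0.02039
DIC = [CO2*]/α₀ = 2.529×10^-5 / 0.02039 = 1.240 mmol/L
CA = (α₁ + 2α₂)·DIC = (0.9760 + 2×0.003626) × 1.240 = 1.22 mmol/L

CA = 1.22 mmol/L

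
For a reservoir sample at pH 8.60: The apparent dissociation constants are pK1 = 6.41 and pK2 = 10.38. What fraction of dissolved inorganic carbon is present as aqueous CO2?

α₀ = 0.00631

α₀ = 1 / (1 + K1/[H⁺] + K1K2/[H⁺]²) = 1 / (1 + 10^+2.19 + 10^+0.41)
   = 1 / (1 + 154.88 + 2.5704) = 1/158.45 = 0.006311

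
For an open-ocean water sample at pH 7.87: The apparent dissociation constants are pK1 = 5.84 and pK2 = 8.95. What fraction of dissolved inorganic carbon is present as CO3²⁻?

α₂ = 1 / (1 + [H⁺]/K2 + [H⁺]²/(K1K2)) = 1 / (1 + 10^+1.08 + 10^-0.95)
   = 1 / (1 + 12.023 + 0.11220) = 1/13.135 = 0.07613

α₂ = 0.0761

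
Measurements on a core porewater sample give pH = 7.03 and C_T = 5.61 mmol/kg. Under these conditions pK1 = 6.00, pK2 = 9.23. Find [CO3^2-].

α₂ = 1 / (1 + [H⁺]/K2 + [H⁺]²/(K1K2)) = 1 / (1 + 10^+2.20 + 10^+1.17)
   = 1 / (1 + 158.49 + 14.791) = 1/174.28 = 0.005738
[CO3²⁻] = α₂ × DIC = 0.005738 × 5.61 = 0.0322 mmol/kg

[CO3²⁻] = 0.0322 mmol/kg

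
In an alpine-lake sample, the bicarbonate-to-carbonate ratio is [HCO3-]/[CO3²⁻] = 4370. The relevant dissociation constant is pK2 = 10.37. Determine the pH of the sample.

From K2 = [H⁺][CO3²⁻]/[HCO3-]:  pH = pK2 − log₁₀([HCO3-]/[CO3²⁻])
log₁₀(4370) = +3.640
pH = 10.37 − (+3.640) = 6.73

pH = 6.73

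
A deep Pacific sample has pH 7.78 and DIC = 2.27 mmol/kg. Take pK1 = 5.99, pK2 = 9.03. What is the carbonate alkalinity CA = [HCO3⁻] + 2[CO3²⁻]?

CA = [HCO3⁻] + 2[CO3²⁻] = (α₁ + 2α₂)·DIC
At pH 7.78: [H⁺]/K1 = 10^-1.79 = 0.016218, K2/[H⁺] = 10^-1.25 = 0.056234
α₁ = 1/(1 + 0.016218 + 0.056234) = 1/1.0725 = 0.9324; α₂ = α₁·K2/[H⁺] = 0.05244
α₁ + 2α₂ = 1.0373
CA = 1.0373 × 2.27 = 2.35 mmol/kg

CA = 2.35 mmol/kg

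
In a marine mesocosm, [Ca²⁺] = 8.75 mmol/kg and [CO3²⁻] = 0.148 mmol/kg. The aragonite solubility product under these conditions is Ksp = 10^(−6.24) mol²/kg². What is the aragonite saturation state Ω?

Ksp = 10^(−6.24) = 5.754×10^-7
Ω = [Ca²⁺][CO3²⁻]/Ksp = (8.75×10^-3)(0.148×10^-3) / 5.754×10^-7 = 2.25

Ω = 2.25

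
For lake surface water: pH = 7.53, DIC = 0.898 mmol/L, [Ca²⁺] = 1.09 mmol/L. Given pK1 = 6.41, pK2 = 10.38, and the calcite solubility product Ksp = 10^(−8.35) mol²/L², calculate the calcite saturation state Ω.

α₂ = 1 / (1 + [H⁺]/K2 + [H⁺]²/(K1K2)) = 1 / (1 + 10^+2.85 + 10^+1.73)
   = 1 / (1 + 707.95 + 53.703) = 1/762.65 = 0.001311
[CO3²⁻] = α₂ × DIC = 0.001311 × 0.898 = 0.001177 mmol/L = 1.177 μmol/L
Ksp = 10^(−8.35) = 4.467×10^-9
Ω = [Ca²⁺][CO3²⁻]/Ksp = (1.09×10^-3)(1.177×10^-6) / 4.467×10^-9 = 0.287

Ω = 0.287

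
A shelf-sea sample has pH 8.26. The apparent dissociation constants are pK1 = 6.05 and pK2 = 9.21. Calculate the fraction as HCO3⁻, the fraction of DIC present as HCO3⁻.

α₁ = 1 / (1 + [H⁺]/K1 + K2/[H⁺]) = 1 / (1 + 10^-2.21 + 10^-0.95)
   = 1 / (1 + 0.0061660 + 0.11220) = 1/1.1184 = 0.8942

α₁ = 0.894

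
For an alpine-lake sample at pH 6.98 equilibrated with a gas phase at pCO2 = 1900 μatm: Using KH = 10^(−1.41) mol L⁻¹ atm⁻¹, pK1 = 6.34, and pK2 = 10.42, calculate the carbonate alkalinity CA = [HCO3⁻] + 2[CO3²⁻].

[CO2*] = KH · pCO2 = 10^(−1.41) × 1900×10^-6 = 7.392×10^-5 mol/L
α₀ = 1/(1 + K1/[H⁺] + K1K2/[H⁺]²) = 1/(1 + 10^+0.64 + 10^-2.80) = 0.1863
DIC = [CO2*]/α₀ = 7.392×10^-5 / 0.1863 = 0.3967 mmol/L
CA = (α₁ + 2α₂)·DIC = (0.8134 + 2×0.0002953) × 0.3967 = 0.323 mmol/L

CA = 0.323 mmol/L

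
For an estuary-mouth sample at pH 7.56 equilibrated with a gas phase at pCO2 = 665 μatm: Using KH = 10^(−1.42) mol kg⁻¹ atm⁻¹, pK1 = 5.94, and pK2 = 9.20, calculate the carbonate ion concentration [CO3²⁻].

[CO2*] = KH · pCO2 = 10^(−1.42) × 665×10^-6 = 2.528×10^-5 mol/kg
α₀ = 1/(1 + K1/[H⁺] + K1K2/[H⁺]²) = 1/(1 + 10^+1.62 + 10^-0.02) = 0.02291
DIC = [CO2*]/α₀ = 2.528×10^-5 / 0.02291 = 1.103 mmol/kg
[CO3²⁻] = α₂·DIC; α₂ = 0.02188, so [CO3²⁻] = 0.02188 × 1.103 = 0.0241 mmol/kg

[CO3²⁻] = 0.0241 mmol/kg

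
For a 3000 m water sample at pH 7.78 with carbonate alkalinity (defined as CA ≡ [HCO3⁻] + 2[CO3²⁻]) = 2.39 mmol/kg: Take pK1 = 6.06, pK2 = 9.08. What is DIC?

DIC = 2.32 mmol/kg

CA = [HCO3⁻] + 2[CO3²⁻] = (α₁ + 2α₂)·DIC
At pH 7.78: [H⁺]/K1 = 10^-1.72 = 0.019055, K2/[H⁺] = 10^-1.30 = 0.050119
α₁ = 1/(1 + 0.019055 + 0.050119) = 1/1.0692 = 0.9353; α₂ = α₁·K2/[H⁺] = 0.04688
α₁ + 2α₂ = 1.0291
DIC = CA / (α₁ + 2α₂) = 2.39 / 1.0291 = 2.32 mmol/kg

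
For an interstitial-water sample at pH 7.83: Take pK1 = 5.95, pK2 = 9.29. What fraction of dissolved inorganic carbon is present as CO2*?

α₀ = 1 / (1 + K1/[H⁺] + K1K2/[H⁺]²) = 1 / (1 + 10^+1.88 + 10^+0.42)
   = 1 / (1 + 75.858 + 2.6303) = 1/79.488 = 0.01258

α₀ = 0.0126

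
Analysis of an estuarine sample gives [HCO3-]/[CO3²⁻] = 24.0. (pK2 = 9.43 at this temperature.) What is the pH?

pH = 8.05

From K2 = [H⁺][CO3²⁻]/[HCO3-]:  pH = pK2 − log₁₀([HCO3-]/[CO3²⁻])
log₁₀(24.0) = +1.380
pH = 9.43 − (+1.380) = 8.05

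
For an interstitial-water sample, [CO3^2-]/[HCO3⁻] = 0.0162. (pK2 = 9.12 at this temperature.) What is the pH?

From K2 = [H⁺][CO3^2-]/[HCO3⁻]:  pH = pK2 + log₁₀([CO3^2-]/[HCO3⁻])
log₁₀(0.0162) = -1.790
pH = 9.12 + (-1.790) = 7.33

pH = 7.33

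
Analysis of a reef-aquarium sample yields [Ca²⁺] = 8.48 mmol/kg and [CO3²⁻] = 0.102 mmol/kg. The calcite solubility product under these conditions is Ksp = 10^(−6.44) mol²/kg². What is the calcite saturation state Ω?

Ω = 2.38

Ksp = 10^(−6.44) = 3.631×10^-7
Ω = [Ca²⁺][CO3²⁻]/Ksp = (8.48×10^-3)(0.102×10^-3) / 3.631×10^-7 = 2.38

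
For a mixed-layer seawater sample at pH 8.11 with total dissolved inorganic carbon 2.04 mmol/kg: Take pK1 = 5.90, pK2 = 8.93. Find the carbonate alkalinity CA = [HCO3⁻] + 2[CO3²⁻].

CA = 2.30 mmol/kg

CA = [HCO3⁻] + 2[CO3²⁻] = (α₁ + 2α₂)·DIC
At pH 8.11: [H⁺]/K1 = 10^-2.21 = 0.0061660, K2/[H⁺] = 10^-0.82 = 0.15136
α₁ = 1/(1 + 0.0061660 + 0.15136) = 1/1.1575 = 0.8639; α₂ = α₁·K2/[H⁺] = 0.1308
α₁ + 2α₂ = 1.1254
CA = 1.1254 × 2.04 = 2.30 mmol/kg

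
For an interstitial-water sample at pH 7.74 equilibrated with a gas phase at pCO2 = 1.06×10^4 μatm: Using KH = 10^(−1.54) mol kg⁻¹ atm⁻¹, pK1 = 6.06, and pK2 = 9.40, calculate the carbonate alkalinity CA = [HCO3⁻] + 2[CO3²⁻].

[CO2*] = KH · pCO2 = 10^(−1.54) × 1.06×10^4×10^-6 = 3.057×10^-4 mol/kg
α₀ = 1/(1 + K1/[H⁺] + K1K2/[H⁺]²) = 1/(1 + 10^+1.68 + 10^+0.02) = 0.02004
DIC = [CO2*]/α₀ = 3.057×10^-4 / 0.02004 = 15.26 mmol/kg
CA = (α₁ + 2α₂)·DIC = (0.9590 + 2×0.02098) × 15.26 = 15.3 mmol/kg

CA = 15.3 mmol/kg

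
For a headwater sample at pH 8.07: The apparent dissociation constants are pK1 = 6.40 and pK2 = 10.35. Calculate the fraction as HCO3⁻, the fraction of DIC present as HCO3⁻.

α₁ = 1 / (1 + [H⁺]/K1 + K2/[H⁺]) = 1 / (1 + 10^-1.67 + 10^-2.28)
   = 1 / (1 + 0.021380 + 0.0052481) = 1/1.0266 = 0.9741

α₁ = 0.974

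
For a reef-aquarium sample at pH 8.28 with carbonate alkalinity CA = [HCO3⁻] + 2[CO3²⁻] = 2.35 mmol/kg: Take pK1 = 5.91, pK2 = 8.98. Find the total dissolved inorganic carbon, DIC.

DIC = 2.02 mmol/kg

CA = [HCO3⁻] + 2[CO3²⁻] = (α₁ + 2α₂)·DIC
At pH 8.28: [H⁺]/K1 = 10^-2.37 = 0.0042658, K2/[H⁺] = 10^-0.70 = 0.19953
α₁ = 1/(1 + 0.0042658 + 0.19953) = 1/1.2038 = 0.8307; α₂ = α₁·K2/[H⁺] = 0.1657
α₁ + 2α₂ = 1.1622
DIC = CA / (α₁ + 2α₂) = 2.35 / 1.1622 = 2.02 mmol/kg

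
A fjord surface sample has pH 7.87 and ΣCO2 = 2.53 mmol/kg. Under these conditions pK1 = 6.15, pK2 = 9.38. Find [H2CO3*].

α₀ = 1 / (1 + K1/[H⁺] + K1K2/[H⁺]²) = 1 / (1 + 10^+1.72 + 10^+0.21)
   = 1 / (1 + 52.481 + 1.6218) = 1/55.103 = 0.01815
[CO2*] = α₀ × DIC = 0.01815 × 2.53 = 0.0459 mmol/kg

[CO2*] = 0.0459 mmol/kg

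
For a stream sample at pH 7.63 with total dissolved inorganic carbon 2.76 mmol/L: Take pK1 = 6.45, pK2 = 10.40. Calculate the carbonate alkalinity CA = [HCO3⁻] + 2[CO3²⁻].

CA = [HCO3⁻] + 2[CO3²⁻] = (α₁ + 2α₂)·DIC
At pH 7.63: [H⁺]/K1 = 10^-1.18 = 0.066069, K2/[H⁺] = 10^-2.77 = 0.0016982
α₁ = 1/(1 + 0.066069 + 0.0016982) = 1/1.0678 = 0.9365; α₂ = α₁·K2/[H⁺] = 0.001590
α₁ + 2α₂ = 0.9397
CA = 0.9397 × 2.76 = 2.59 mmol/L

CA = 2.59 mmol/L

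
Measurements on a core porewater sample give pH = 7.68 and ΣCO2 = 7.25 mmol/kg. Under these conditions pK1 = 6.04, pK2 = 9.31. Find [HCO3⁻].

[HCO3⁻] = 6.93 mmol/kg

α₁ = 1 / (1 + [H⁺]/K1 + K2/[H⁺]) = 1 / (1 + 10^-1.64 + 10^-1.63)
   = 1 / (1 + 0.022909 + 0.023442) = 1/1.0464 = 0.9557
[HCO3⁻] = α₁ × DIC = 0.9557 × 7.25 = 6.93 mmol/kg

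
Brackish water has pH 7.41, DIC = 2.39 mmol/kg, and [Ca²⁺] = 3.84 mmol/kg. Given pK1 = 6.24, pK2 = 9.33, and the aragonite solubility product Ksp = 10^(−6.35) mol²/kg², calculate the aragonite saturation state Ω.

Ω = 0.229

α₂ = 1 / (1 + [H⁺]/K2 + [H⁺]²/(K1K2)) = 1 / (1 + 10^+1.92 + 10^+0.75)
   = 1 / (1 + 83.176 + 5.6234) = 1/89.800 = 0.01114
[CO3²⁻] = α₂ × DIC = 0.01114 × 2.39 = 0.02661 mmol/kg
Ksp = 10^(−6.35) = 4.467×10^-7
Ω = [Ca²⁺][CO3²⁻]/Ksp = (3.84×10^-3)(2.661×10^-5) / 4.467×10^-7 = 0.229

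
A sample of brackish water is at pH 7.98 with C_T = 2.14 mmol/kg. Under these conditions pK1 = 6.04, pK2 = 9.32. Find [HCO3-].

α₁ = 1 / (1 + [H⁺]/K1 + K2/[H⁺]) = 1 / (1 + 10^-1.94 + 10^-1.34)
   = 1 / (1 + 0.011482 + 0.045709) = 1/1.0572 = 0.9459
[HCO3⁻] = α₁ × DIC = 0.9459 × 2.14 = 2.02 mmol/kg

[HCO3⁻] = 2.02 mmol/kg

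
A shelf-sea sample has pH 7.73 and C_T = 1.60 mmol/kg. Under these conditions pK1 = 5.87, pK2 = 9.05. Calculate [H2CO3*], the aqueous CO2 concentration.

α₀ = 1 / (1 + K1/[H⁺] + K1K2/[H⁺]²) = 1 / (1 + 10^+1.86 + 10^+0.54)
   = 1 / (1 + 72.444 + 3.4674) = 1/76.911 = 0.01300
[CO2*] = α₀ × DIC = 0.01300 × 1.60 = 0.0208 mmol/kg

[CO2*] = 0.0208 mmol/kg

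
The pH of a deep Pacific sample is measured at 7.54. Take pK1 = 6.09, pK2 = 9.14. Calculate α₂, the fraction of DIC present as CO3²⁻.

α₂ = 0.0237

α₂ = 1 / (1 + [H⁺]/K2 + [H⁺]²/(K1K2)) = 1 / (1 + 10^+1.60 + 10^+0.15)
   = 1 / (1 + 39.811 + 1.4125) = 1/42.223 = 0.02368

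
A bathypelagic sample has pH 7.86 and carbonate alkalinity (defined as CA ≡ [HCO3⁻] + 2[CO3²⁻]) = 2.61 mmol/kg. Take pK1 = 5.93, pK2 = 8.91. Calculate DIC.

CA = [HCO3⁻] + 2[CO3²⁻] = (α₁ + 2α₂)·DIC
At pH 7.86: [H⁺]/K1 = 10^-1.93 = 0.011749, K2/[H⁺] = 10^-1.05 = 0.089125
α₁ = 1/(1 + 0.011749 + 0.089125) = 1/1.1009 = 0.9084; α₂ = α₁·K2/[H⁺] = 0.08096
α₁ + 2α₂ = 1.0703
DIC = CA / (α₁ + 2α₂) = 2.61 / 1.0703 = 2.44 mmol/kg

DIC = 2.44 mmol/kg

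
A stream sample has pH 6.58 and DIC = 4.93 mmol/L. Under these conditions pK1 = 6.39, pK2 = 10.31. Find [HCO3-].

[HCO3⁻] = 3.00 mmol/L

α₁ = 1 / (1 + [H⁺]/K1 + K2/[H⁺]) = 1 / (1 + 10^-0.19 + 10^-3.73)
   = 1 / (1 + 0.64565 + 0.00018621) = 1/1.6458 = 0.6076
[HCO3⁻] = α₁ × DIC = 0.6076 × 4.93 = 3.00 mmol/L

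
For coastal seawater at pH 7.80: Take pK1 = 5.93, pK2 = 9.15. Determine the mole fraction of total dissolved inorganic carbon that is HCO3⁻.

α₁ = 0.945

α₁ = 1 / (1 + [H⁺]/K1 + K2/[H⁺]) = 1 / (1 + 10^-1.87 + 10^-1.35)
   = 1 / (1 + 0.013490 + 0.044668) = 1/1.0582 = 0.9450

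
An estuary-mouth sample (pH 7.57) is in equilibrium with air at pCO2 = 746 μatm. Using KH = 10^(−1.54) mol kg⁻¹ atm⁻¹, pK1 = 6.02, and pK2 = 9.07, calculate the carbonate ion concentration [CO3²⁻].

[CO2*] = KH · pCO2 = 10^(−1.54) × 746×10^-6 = 2.151×10^-5 mol/kg
α₀ = 1/(1 + K1/[H⁺] + K1K2/[H⁺]²) = 1/(1 + 10^+1.55 + 10^+0.05) = 0.02659
DIC = [CO2*]/α₀ = 2.151×10^-5 / 0.02659 = 0.8090 mmol/kg
[CO3²⁻] = α₂·DIC; α₂ = 0.02984, so [CO3²⁻] = 0.02984 × 0.8090 = 0.0241 mmol/kg

[CO3²⁻] = 0.0241 mmol/kg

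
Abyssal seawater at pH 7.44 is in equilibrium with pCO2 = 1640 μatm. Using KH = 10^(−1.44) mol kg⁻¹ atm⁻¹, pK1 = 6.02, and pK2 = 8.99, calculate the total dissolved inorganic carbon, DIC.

[CO2*] = KH · pCO2 = 10^(−1.44) × 1640×10^-6 = 5.954×10^-5 mol/kg
α₀ = 1/(1 + K1/[H⁺] + K1K2/[H⁺]²) = 1/(1 + 10^+1.42 + 10^-0.13) = 0.03566
DIC = [CO2*]/α₀ = 5.954×10^-5 / 0.03566 = 1.67 mmol/kg

DIC = 1.67 mmol/kg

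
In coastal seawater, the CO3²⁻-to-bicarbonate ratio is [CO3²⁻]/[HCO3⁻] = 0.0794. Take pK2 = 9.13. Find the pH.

pH = 8.03

From K2 = [H⁺][CO3²⁻]/[HCO3⁻]:  pH = pK2 + log₁₀([CO3²⁻]/[HCO3⁻])
log₁₀(0.0794) = -1.100
pH = 9.13 + (-1.100) = 8.03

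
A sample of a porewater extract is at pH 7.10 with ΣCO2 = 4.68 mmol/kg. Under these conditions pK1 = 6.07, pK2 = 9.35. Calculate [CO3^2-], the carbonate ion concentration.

[CO3²⁻] = 0.0239 mmol/kg

α₂ = 1 / (1 + [H⁺]/K2 + [H⁺]²/(K1K2)) = 1 / (1 + 10^+2.25 + 10^+1.22)
   = 1 / (1 + 177.83 + 16.596) = 1/195.42 = 0.005117
[CO3²⁻] = α₂ × DIC = 0.005117 × 4.68 = 0.0239 mmol/kg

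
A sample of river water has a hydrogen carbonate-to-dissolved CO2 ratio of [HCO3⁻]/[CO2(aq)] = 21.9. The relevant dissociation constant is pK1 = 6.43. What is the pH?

From K1 = [H⁺][HCO3⁻]/[CO2(aq)]:  pH = pK1 + log₁₀([HCO3⁻]/[CO2(aq)])
log₁₀(21.9) = +1.340
pH = 6.43 + (+1.340) = 7.77

pH = 7.77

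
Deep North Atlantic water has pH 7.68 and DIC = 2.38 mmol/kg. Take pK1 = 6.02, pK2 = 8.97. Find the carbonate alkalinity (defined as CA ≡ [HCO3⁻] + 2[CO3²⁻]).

CA = 2.45 mmol/kg

CA = [HCO3⁻] + 2[CO3²⁻] = (α₁ + 2α₂)·DIC
At pH 7.68: [H⁺]/K1 = 10^-1.66 = 0.021878, K2/[H⁺] = 10^-1.29 = 0.051286
α₁ = 1/(1 + 0.021878 + 0.051286) = 1/1.0732 = 0.9318; α₂ = α₁·K2/[H⁺] = 0.04779
α₁ + 2α₂ = 1.0274
CA = 1.0274 × 2.38 = 2.45 mmol/kg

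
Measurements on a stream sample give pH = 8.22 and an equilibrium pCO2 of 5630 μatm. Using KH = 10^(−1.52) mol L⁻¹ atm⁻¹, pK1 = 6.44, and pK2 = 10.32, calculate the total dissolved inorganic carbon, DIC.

DIC = 10.5 mmol/L

[CO2*] = KH · pCO2 = 10^(−1.52) × 5630×10^-6 = 1.700×10^-4 mol/L
α₀ = 1/(1 + K1/[H⁺] + K1K2/[H⁺]²) = 1/(1 + 10^+1.78 + 10^-0.32) = 0.01620
DIC = [CO2*]/α₀ = 1.700×10^-4 / 0.01620 = 10.5 mmol/L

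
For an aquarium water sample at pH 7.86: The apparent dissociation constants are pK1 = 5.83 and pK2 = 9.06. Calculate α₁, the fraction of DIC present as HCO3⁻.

α₁ = 1 / (1 + [H⁺]/K1 + K2/[H⁺]) = 1 / (1 + 10^-2.03 + 10^-1.20)
   = 1 / (1 + 0.0093325 + 0.063096) = 1/1.0724 = 0.9325

α₁ = 0.932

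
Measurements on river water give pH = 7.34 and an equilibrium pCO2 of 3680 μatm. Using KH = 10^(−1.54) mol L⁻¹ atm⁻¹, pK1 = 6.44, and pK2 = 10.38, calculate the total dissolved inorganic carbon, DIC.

DIC = 0.950 mmol/L

[CO2*] = KH · pCO2 = 10^(−1.54) × 3680×10^-6 = 1.061×10^-4 mol/L
α₀ = 1/(1 + K1/[H⁺] + K1K2/[H⁺]²) = 1/(1 + 10^+0.90 + 10^-2.14) = 0.1117
DIC = [CO2*]/α₀ = 1.061×10^-4 / 0.1117 = 0.950 mmol/L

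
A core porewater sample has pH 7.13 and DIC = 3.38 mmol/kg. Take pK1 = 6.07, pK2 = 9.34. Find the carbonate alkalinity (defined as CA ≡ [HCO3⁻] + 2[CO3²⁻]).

CA = 3.13 mmol/kg

CA = [HCO3⁻] + 2[CO3²⁻] = (α₁ + 2α₂)·DIC
At pH 7.13: [H⁺]/K1 = 10^-1.06 = 0.087096, K2/[H⁺] = 10^-2.21 = 0.0061660
α₁ = 1/(1 + 0.087096 + 0.0061660) = 1/1.0933 = 0.9147; α₂ = α₁·K2/[H⁺] = 0.005640
α₁ + 2α₂ = 0.9260
CA = 0.9260 × 3.38 = 3.13 mmol/kg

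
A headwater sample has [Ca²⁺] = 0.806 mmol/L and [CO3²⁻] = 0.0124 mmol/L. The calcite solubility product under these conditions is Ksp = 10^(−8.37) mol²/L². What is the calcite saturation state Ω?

Ksp = 10^(−8.37) = 4.266×10^-9
Ω = [Ca²⁺][CO3²⁻]/Ksp = (0.806×10^-3)(0.0124×10^-3) / 4.266×10^-9 = 2.34

Ω = 2.34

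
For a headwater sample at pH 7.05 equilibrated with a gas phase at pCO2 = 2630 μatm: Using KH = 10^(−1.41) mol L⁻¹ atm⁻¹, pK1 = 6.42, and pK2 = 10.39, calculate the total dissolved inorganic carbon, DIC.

[CO2*] = KH · pCO2 = 10^(−1.41) × 2630×10^-6 = 1.023×10^-4 mol/L
α₀ = 1/(1 + K1/[H⁺] + K1K2/[H⁺]²) = 1/(1 + 10^+0.63 + 10^-2.71) = 0.1898
DIC = [CO2*]/α₀ = 1.023×10^-4 / 0.1898 = 0.539 mmol/L

DIC = 0.539 mmol/L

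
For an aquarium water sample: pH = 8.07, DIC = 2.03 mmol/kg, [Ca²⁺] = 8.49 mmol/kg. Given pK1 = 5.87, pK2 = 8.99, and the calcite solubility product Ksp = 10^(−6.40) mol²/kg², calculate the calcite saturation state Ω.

Ω = 4.62

α₂ = 1 / (1 + [H⁺]/K2 + [H⁺]²/(K1K2)) = 1 / (1 + 10^+0.92 + 10^-1.28)
   = 1 / (1 + 8.3176 + 0.052481) = 1/9.3701 = 0.1067
[CO3²⁻] = α₂ × DIC = 0.1067 × 2.03 = 0.2166 mmol/kg
Ksp = 10^(−6.40) = 3.981×10^-7
Ω = [Ca²⁺][CO3²⁻]/Ksp = (8.49×10^-3)(2.166×10^-4) / 3.981×10^-7 = 4.62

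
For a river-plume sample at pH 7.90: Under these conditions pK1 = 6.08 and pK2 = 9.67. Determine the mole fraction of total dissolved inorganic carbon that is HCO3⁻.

α₁ = 1 / (1 + [H⁺]/K1 + K2/[H⁺]) = 1 / (1 + 10^-1.82 + 10^-1.77)
   = 1 / (1 + 0.015136 + 0.016982) = 1/1.0321 = 0.9689

α₁ = 0.969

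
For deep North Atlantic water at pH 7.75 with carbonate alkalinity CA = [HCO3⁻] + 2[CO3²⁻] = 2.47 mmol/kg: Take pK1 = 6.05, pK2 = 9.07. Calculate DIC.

CA = [HCO3⁻] + 2[CO3²⁻] = (α₁ + 2α₂)·DIC
At pH 7.75: [H⁺]/K1 = 10^-1.70 = 0.019953, K2/[H⁺] = 10^-1.32 = 0.047863
α₁ = 1/(1 + 0.019953 + 0.047863) = 1/1.0678 = 0.9365; α₂ = α₁·K2/[H⁺] = 0.04482
α₁ + 2α₂ = 1.0261
DIC = CA / (α₁ + 2α₂) = 2.47 / 1.0261 = 2.41 mmol/kg

DIC = 2.41 mmol/kg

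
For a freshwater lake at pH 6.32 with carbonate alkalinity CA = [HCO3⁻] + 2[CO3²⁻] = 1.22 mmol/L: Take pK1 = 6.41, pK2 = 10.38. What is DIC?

CA = [HCO3⁻] + 2[CO3²⁻] = (α₁ + 2α₂)·DIC
At pH 6.32: [H⁺]/K1 = 10^0.09 = 1.2303, K2/[H⁺] = 10^-4.06 = 8.7096×10^-5
α₁ = 1/(1 + 1.2303 + 8.7096×10^-5) = 1/2.2304 = 0.4484; α₂ = α₁·K2/[H⁺] = 3.905×10^-5
α₁ + 2α₂ = 0.4484
DIC = CA / (α₁ + 2α₂) = 1.22 / 0.4484 = 2.72 mmol/L

DIC = 2.72 mmol/L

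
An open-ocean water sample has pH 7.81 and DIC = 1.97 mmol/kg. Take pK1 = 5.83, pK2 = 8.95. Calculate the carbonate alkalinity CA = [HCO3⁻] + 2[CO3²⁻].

CA = 2.08 mmol/kg

CA = [HCO3⁻] + 2[CO3²⁻] = (α₁ + 2α₂)·DIC
At pH 7.81: [H⁺]/K1 = 10^-1.98 = 0.010471, K2/[H⁺] = 10^-1.14 = 0.072444
α₁ = 1/(1 + 0.010471 + 0.072444) = 1/1.0829 = 0.9234; α₂ = α₁·K2/[H⁺] = 0.06690
α₁ + 2α₂ = 1.0572
CA = 1.0572 × 1.97 = 2.08 mmol/kg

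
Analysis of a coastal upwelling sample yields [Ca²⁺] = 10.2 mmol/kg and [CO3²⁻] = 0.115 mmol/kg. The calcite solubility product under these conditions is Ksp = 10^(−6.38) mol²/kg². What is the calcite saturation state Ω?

Ksp = 10^(−6.38) = 4.169×10^-7
Ω = [Ca²⁺][CO3²⁻]/Ksp = (10.2×10^-3)(0.115×10^-3) / 4.169×10^-7 = 2.81

Ω = 2.81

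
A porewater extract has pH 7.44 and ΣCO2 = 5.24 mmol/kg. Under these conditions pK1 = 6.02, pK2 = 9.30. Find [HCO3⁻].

α₁ = 1 / (1 + [H⁺]/K1 + K2/[H⁺]) = 1 / (1 + 10^-1.42 + 10^-1.86)
   = 1 / (1 + 0.038019 + 0.013804) = 1/1.0518 = 0.9507
[HCO3⁻] = α₁ × DIC = 0.9507 × 5.24 = 4.98 mmol/kg

[HCO3⁻] = 4.98 mmol/kg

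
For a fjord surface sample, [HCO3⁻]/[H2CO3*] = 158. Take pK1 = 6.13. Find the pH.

From K1 = [H⁺][HCO3⁻]/[H2CO3*]:  pH = pK1 + log₁₀([HCO3⁻]/[H2CO3*])
log₁₀(158) = +2.199
pH = 6.13 + (+2.199) = 8.33

pH = 8.33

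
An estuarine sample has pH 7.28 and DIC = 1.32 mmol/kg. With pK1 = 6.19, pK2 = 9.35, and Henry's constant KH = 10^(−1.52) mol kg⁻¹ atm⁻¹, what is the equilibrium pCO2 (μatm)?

α₀ = 1 / (1 + K1/[H⁺] + K1K2/[H⁺]²) = 1 / (1 + 10^+1.09 + 10^-0.98)
   = 1 / (1 + 12.303 + 0.10471) = 1/13.407 = 0.07459
[CO2*] = α₀ × DIC = 0.07459 × 1.32 = 0.09845 mmol/kg
pCO2 = [CO2*]/KH = 9.845×10^-5 / 3.020×10^-2 = 3260 μatm

pCO2 = 3260 μatm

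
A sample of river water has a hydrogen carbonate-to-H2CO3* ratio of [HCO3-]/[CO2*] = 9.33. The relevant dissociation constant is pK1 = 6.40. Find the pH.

From K1 = [H⁺][HCO3-]/[CO2*]:  pH = pK1 + log₁₀([HCO3-]/[CO2*])
log₁₀(9.33) = +0.970
pH = 6.40 + (+0.970) = 7.37

pH = 7.37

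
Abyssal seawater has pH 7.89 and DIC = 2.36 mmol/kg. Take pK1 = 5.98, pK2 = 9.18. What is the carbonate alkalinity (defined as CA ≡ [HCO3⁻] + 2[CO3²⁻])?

CA = [HCO3⁻] + 2[CO3²⁻] = (α₁ + 2α₂)·DIC
At pH 7.89: [H⁺]/K1 = 10^-1.91 = 0.012303, K2/[H⁺] = 10^-1.29 = 0.051286
α₁ = 1/(1 + 0.012303 + 0.051286) = 1/1.0636 = 0.9402; α₂ = α₁·K2/[H⁺] = 0.04822
α₁ + 2α₂ = 1.0367
CA = 1.0367 × 2.36 = 2.45 mmol/kg

CA = 2.45 mmol/kg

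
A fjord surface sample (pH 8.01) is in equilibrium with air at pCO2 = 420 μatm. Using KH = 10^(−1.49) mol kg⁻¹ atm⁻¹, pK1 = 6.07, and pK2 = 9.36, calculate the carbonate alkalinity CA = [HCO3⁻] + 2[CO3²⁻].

CA = 1.29 mmol/kg

[CO2*] = KH · pCO2 = 10^(−1.49) × 420×10^-6 = 1.359×10^-5 mol/kg
α₀ = 1/(1 + K1/[H⁺] + K1K2/[H⁺]²) = 1/(1 + 10^+1.94 + 10^+0.59) = 0.01087
DIC = [CO2*]/α₀ = 1.359×10^-5 / 0.01087 = 1.250 mmol/kg
CA = (α₁ + 2α₂)·DIC = (0.9468 + 2×0.04229) × 1.250 = 1.29 mmol/kg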